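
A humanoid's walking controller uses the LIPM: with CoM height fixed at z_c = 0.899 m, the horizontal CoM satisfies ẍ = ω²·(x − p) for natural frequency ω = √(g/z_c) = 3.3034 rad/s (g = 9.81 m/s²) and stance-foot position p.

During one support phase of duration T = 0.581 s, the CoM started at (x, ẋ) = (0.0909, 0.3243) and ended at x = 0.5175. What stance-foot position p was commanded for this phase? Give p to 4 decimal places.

ωT = 3.3034·0.581 = 1.919275; cosh(ωT) = 3.481366, sinh(ωT) = 3.334652
x(T) = p + (x₀−p)·cosh(ωT) + (ẋ₀/ω)·sinh(ωT) ⇒ p·(1 − cosh) = x(T) − x₀·cosh − (ẋ₀/ω)·sinh
numerator   = 0.5175 − (0.0909)·3.481366 − (0.3243/3.3034)·3.334652 = -0.126324
denominator = 1 − 3.481366 = -2.481366
p = -0.126324 / -2.481366 = 0.0509

p = 0.0509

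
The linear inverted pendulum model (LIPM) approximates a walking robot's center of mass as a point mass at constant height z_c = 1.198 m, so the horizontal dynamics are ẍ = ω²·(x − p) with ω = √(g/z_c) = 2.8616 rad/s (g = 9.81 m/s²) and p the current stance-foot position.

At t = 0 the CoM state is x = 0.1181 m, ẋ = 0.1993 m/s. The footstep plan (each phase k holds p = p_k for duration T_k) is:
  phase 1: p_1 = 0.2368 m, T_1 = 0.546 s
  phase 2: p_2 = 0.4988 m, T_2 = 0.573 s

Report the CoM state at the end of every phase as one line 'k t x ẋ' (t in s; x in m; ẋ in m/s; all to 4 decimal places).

phase 1: p=0.2368, T=0.546, ωT=1.562434, cosh=2.490021, sinh=2.280396; start (x,ẋ)=(0.118100, 0.199300) → end (x,ẋ)=(0.100056, -0.278325)
phase 2: p=0.4988, T=0.573, ωT=1.639697, cosh=2.673823, sinh=2.479784; start (x,ẋ)=(0.100056, -0.278325) → end (x,ẋ)=(-0.808560, -3.573741)

1 0.5460 0.1001 -0.2783
2 1.1190 -0.8086 -3.5737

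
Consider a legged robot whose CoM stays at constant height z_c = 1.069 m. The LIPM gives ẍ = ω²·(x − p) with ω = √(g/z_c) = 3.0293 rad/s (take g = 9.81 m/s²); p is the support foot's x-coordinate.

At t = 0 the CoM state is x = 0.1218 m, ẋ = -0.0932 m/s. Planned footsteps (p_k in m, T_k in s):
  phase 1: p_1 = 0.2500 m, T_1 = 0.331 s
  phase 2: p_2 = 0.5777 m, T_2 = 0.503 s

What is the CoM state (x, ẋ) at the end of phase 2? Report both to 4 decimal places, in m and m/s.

phase 1: p=0.2500, T=0.331, ωT=1.002698, cosh=1.546257, sinh=1.179369; start (x,ẋ)=(0.121800, -0.093200) → end (x,ẋ)=(0.015485, -0.602127)
phase 2: p=0.5777, T=0.503, ωT=1.523738, cosh=2.403622, sinh=2.185726; start (x,ẋ)=(0.015485, -0.602127) → end (x,ẋ)=(-1.208103, -5.169833)

x = -1.2081, ẋ = -5.1698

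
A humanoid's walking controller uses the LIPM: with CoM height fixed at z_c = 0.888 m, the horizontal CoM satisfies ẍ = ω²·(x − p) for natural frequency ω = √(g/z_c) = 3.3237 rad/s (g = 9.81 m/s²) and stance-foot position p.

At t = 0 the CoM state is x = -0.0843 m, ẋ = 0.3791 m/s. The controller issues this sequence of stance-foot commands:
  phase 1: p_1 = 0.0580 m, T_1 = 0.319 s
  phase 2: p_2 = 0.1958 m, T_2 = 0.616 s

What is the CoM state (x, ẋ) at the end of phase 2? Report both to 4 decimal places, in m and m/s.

phase 1: p=0.0580, T=0.319, ωT=1.060260, cosh=1.616744, sinh=1.270378; start (x,ẋ)=(-0.084300, 0.379100) → end (x,ẋ)=(-0.027164, 0.012066)
phase 2: p=0.1958, T=0.616, ωT=2.047399, cosh=3.938397, sinh=3.809327; start (x,ẋ)=(-0.027164, 0.012066) → end (x,ẋ)=(-0.668491, -2.775436)

x = -0.6685, ẋ = -2.7754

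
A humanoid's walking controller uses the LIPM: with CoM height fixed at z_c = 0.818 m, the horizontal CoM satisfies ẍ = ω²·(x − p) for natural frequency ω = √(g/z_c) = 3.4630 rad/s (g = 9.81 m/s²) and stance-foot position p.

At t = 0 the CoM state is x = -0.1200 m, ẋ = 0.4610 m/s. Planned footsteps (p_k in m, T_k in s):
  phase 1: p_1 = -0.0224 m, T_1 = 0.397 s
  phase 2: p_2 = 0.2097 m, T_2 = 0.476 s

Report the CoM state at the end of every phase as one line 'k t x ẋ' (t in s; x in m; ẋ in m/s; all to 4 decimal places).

phase 1: p=-0.0224, T=0.397, ωT=1.374811, cosh=2.103608, sinh=1.850721; start (x,ẋ)=(-0.120000, 0.461000) → end (x,ẋ)=(0.018659, 0.344240)
phase 2: p=0.2097, T=0.476, ωT=1.648388, cosh=2.695476, sinh=2.503117; start (x,ẋ)=(0.018659, 0.344240) → end (x,ẋ)=(-0.056424, -0.728110)

1 0.3970 0.0187 0.3442
2 0.8730 -0.0564 -0.7281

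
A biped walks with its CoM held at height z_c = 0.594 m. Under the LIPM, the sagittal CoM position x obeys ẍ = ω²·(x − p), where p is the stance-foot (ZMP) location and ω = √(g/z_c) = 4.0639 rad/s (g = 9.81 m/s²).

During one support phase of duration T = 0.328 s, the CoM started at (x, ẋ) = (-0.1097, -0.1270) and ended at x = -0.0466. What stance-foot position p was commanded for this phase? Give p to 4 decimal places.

ωT = 4.0639·0.328 = 1.332959; cosh(ωT) = 2.027972, sinh(ωT) = 1.764277
x(T) = p + (x₀−p)·cosh(ωT) + (ẋ₀/ω)·sinh(ωT) ⇒ p·(1 − cosh) = x(T) − x₀·cosh − (ẋ₀/ω)·sinh
numerator   = -0.0466 − (-0.1097)·2.027972 − (-0.1270/4.0639)·1.764277 = 0.231004
denominator = 1 − 2.027972 = -1.027972
p = 0.231004 / -1.027972 = -0.2247

p = -0.2247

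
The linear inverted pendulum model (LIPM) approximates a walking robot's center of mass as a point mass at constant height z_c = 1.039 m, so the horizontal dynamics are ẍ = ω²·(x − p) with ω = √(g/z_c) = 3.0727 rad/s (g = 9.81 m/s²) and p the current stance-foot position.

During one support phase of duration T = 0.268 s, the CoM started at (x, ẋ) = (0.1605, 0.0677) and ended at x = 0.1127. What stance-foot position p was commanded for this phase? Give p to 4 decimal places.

ωT = 3.0727·0.268 = 0.823484; cosh(ωT) = 1.358662, sinh(ωT) = 0.919762
x(T) = p + (x₀−p)·cosh(ωT) + (ẋ₀/ω)·sinh(ωT) ⇒ p·(1 − cosh) = x(T) − x₀·cosh − (ẋ₀/ω)·sinh
numerator   = 0.1127 − (0.1605)·1.358662 − (0.0677/3.0727)·0.919762 = -0.125630
denominator = 1 − 1.358662 = -0.358662
p = -0.125630 / -0.358662 = 0.3503

p = 0.3503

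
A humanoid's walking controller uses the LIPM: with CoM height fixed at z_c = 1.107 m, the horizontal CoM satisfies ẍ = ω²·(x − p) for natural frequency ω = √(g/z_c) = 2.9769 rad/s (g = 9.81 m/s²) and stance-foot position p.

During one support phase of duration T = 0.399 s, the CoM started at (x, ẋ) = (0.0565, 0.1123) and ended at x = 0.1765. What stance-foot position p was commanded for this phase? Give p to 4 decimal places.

ωT = 2.9769·0.399 = 1.187783; cosh(ωT) = 1.792349, sinh(ωT) = 1.487453
x(T) = p + (x₀−p)·cosh(ωT) + (ẋ₀/ω)·sinh(ωT) ⇒ p·(1 − cosh) = x(T) − x₀·cosh − (ẋ₀/ω)·sinh
numerator   = 0.1765 − (0.0565)·1.792349 − (0.1123/2.9769)·1.487453 = 0.019120
denominator = 1 − 1.792349 = -0.792349
p = 0.019120 / -0.792349 = -0.0241

p = -0.0241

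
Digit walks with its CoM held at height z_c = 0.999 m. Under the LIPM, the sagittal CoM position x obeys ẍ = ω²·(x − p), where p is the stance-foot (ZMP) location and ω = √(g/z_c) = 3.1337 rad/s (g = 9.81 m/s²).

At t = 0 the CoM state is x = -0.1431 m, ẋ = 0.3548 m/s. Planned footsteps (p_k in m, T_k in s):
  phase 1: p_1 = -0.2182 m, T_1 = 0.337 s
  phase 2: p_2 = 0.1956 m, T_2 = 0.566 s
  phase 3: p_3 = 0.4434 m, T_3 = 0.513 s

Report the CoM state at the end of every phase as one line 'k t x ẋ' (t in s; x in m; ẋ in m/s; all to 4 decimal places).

1 0.3370 0.0459 0.8691
2 0.9030 0.5354 1.2919
3 1.4160 1.6695 4.0435

phase 1: p=-0.2182, T=0.337, ωT=1.056057, cosh=1.611418, sinh=1.263594; start (x,ẋ)=(-0.143100, 0.354800) → end (x,ẋ)=(0.045883, 0.869106)
phase 2: p=0.1956, T=0.566, ωT=1.773674, cosh=3.031086, sinh=2.861378; start (x,ẋ)=(0.045883, 0.869106) → end (x,ẋ)=(0.535374, 1.291866)
phase 3: p=0.4434, T=0.513, ωT=1.607588, cosh=2.595565, sinh=2.395195; start (x,ẋ)=(0.535374, 1.291866) → end (x,ẋ)=(1.669541, 4.043460)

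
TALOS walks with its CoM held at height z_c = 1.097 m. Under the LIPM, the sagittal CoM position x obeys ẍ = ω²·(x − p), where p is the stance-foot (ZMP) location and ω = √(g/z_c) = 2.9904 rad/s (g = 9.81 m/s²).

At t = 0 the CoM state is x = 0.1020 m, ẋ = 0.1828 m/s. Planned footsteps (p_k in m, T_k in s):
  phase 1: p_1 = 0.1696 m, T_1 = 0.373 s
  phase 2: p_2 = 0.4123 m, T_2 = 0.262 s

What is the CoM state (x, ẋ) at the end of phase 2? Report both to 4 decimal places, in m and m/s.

phase 1: p=0.1696, T=0.373, ωT=1.115419, cosh=1.689312, sinh=1.361534; start (x,ẋ)=(0.102000, 0.182800) → end (x,ẋ)=(0.138632, 0.033571)
phase 2: p=0.4123, T=0.262, ωT=0.783485, cosh=1.322949, sinh=0.866138; start (x,ẋ)=(0.138632, 0.033571) → end (x,ẋ)=(0.059974, -0.664416)

x = 0.0600, ẋ = -0.6644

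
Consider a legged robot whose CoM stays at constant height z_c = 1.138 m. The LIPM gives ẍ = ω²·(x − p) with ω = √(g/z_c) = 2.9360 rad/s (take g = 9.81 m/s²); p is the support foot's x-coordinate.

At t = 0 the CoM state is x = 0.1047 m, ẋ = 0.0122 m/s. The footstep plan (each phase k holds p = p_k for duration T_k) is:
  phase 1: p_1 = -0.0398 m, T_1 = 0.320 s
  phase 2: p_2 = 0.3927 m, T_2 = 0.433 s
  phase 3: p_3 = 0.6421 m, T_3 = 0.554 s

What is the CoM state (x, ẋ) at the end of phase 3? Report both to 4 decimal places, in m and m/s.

phase 1: p=-0.0398, T=0.320, ωT=0.939520, cosh=1.474784, sinh=1.083969; start (x,ẋ)=(0.104700, 0.012200) → end (x,ẋ)=(0.177811, 0.477868)
phase 2: p=0.3927, T=0.433, ωT=1.271288, cosh=1.922956, sinh=1.642486; start (x,ẋ)=(0.177811, 0.477868) → end (x,ẋ)=(0.246811, -0.117350)
phase 3: p=0.6421, T=0.554, ωT=1.626544, cosh=2.641437, sinh=2.444829; start (x,ẋ)=(0.246811, -0.117350) → end (x,ẋ)=(-0.499750, -3.147366)

x = -0.4997, ẋ = -3.1474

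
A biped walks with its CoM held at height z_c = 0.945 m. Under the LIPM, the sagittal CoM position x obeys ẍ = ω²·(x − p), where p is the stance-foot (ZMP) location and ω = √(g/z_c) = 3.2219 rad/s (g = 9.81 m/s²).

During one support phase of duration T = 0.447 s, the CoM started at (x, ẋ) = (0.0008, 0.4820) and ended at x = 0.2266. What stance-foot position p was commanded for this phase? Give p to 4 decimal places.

ωT = 3.2219·0.447 = 1.440189; cosh(ωT) = 2.229189, sinh(ωT) = 1.992306
x(T) = p + (x₀−p)·cosh(ωT) + (ẋ₀/ω)·sinh(ωT) ⇒ p·(1 − cosh) = x(T) − x₀·cosh − (ẋ₀/ω)·sinh
numerator   = 0.2266 − (0.0008)·2.229189 − (0.4820/3.2219)·1.992306 = -0.073235
denominator = 1 − 2.229189 = -1.229189
p = -0.073235 / -1.229189 = 0.0596

p = 0.0596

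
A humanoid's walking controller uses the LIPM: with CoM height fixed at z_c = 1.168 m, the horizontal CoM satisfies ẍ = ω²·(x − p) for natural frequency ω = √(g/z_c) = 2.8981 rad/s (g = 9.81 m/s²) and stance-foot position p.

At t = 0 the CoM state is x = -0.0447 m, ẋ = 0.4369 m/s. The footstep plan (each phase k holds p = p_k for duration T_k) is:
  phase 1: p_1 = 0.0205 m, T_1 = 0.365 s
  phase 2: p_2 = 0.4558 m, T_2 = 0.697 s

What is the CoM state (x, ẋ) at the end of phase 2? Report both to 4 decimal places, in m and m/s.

phase 1: p=0.0205, T=0.365, ωT=1.057806, cosh=1.613632, sinh=1.266415; start (x,ẋ)=(-0.044700, 0.436900) → end (x,ẋ)=(0.106208, 0.465699)
phase 2: p=0.4558, T=0.697, ωT=2.019976, cosh=3.835400, sinh=3.702742; start (x,ẋ)=(0.106208, 0.465699) → end (x,ẋ)=(-0.290027, -1.965298)

x = -0.2900, ẋ = -1.9653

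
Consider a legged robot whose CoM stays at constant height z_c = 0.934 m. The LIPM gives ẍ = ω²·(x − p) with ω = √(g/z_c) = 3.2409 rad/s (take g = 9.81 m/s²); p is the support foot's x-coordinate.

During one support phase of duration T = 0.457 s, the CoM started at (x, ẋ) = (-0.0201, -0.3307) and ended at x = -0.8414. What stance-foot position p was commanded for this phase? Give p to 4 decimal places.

p = 0.4435

ωT = 3.2409·0.457 = 1.481091; cosh(ωT) = 2.312566, sinh(ωT) = 2.085176
x(T) = p + (x₀−p)·cosh(ωT) + (ẋ₀/ω)·sinh(ωT) ⇒ p·(1 − cosh) = x(T) − x₀·cosh − (ẋ₀/ω)·sinh
numerator   = -0.8414 − (-0.0201)·2.312566 − (-0.3307/3.2409)·2.085176 = -0.582147
denominator = 1 − 2.312566 = -1.312566
p = -0.582147 / -1.312566 = 0.4435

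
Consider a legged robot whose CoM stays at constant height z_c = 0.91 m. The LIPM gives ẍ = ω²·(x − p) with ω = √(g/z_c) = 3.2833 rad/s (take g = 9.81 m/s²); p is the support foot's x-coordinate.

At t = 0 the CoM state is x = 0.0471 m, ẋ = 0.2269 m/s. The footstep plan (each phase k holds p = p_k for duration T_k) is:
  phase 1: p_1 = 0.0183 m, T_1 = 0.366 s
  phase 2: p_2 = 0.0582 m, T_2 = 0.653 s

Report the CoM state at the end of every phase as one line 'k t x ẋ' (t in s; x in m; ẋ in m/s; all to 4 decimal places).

phase 1: p=0.0183, T=0.366, ωT=1.201688, cosh=1.813206, sinh=1.512520; start (x,ẋ)=(0.047100, 0.226900) → end (x,ẋ)=(0.175046, 0.554439)
phase 2: p=0.0582, T=0.653, ωT=2.143995, cosh=4.325323, sinh=4.208137; start (x,ẋ)=(0.175046, 0.554439) → end (x,ẋ)=(1.274211, 4.012545)

1 0.3660 0.1750 0.5544
2 1.0190 1.2742 4.0125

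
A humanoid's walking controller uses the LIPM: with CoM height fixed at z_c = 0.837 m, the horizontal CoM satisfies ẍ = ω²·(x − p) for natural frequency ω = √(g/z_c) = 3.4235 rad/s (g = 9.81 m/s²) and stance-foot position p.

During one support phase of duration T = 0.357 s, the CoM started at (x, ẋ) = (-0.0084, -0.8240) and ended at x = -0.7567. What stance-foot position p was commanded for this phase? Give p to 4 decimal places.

ωT = 3.4235·0.357 = 1.222190; cosh(ωT) = 1.844598, sinh(ωT) = 1.550014
x(T) = p + (x₀−p)·cosh(ωT) + (ẋ₀/ω)·sinh(ωT) ⇒ p·(1 − cosh) = x(T) − x₀·cosh − (ẋ₀/ω)·sinh
numerator   = -0.7567 − (-0.0084)·1.844598 − (-0.8240/3.4235)·1.550014 = -0.368134
denominator = 1 − 1.844598 = -0.844598
p = -0.368134 / -0.844598 = 0.4359

p = 0.4359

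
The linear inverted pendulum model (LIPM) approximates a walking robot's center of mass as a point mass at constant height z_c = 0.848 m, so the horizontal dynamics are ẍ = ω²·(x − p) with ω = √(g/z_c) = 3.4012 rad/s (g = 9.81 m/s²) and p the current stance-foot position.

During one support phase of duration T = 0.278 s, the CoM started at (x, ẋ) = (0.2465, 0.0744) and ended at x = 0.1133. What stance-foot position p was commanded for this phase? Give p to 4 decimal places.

ωT = 3.4012·0.278 = 0.945534; cosh(ωT) = 1.481329, sinh(ωT) = 1.092857
x(T) = p + (x₀−p)·cosh(ωT) + (ẋ₀/ω)·sinh(ωT) ⇒ p·(1 − cosh) = x(T) − x₀·cosh − (ẋ₀/ω)·sinh
numerator   = 0.1133 − (0.2465)·1.481329 − (0.0744/3.4012)·1.092857 = -0.275754
denominator = 1 − 1.481329 = -0.481329
p = -0.275754 / -0.481329 = 0.5729

p = 0.5729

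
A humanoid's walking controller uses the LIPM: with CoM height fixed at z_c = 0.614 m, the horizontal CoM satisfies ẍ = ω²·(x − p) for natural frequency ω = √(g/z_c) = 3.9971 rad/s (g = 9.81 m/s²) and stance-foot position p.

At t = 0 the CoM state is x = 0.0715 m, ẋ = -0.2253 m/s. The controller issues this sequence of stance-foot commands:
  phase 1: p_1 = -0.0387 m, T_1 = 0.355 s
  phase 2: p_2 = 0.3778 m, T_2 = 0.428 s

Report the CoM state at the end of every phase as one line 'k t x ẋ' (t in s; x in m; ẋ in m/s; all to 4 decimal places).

phase 1: p=-0.0387, T=0.355, ωT=1.418970, cosh=2.187413, sinh=1.945450; start (x,ẋ)=(0.071500, -0.225300) → end (x,ẋ)=(0.092696, 0.364109)
phase 2: p=0.3778, T=0.428, ωT=1.710759, cosh=2.856944, sinh=2.676215; start (x,ẋ)=(0.092696, 0.364109) → end (x,ẋ)=(-0.192941, -2.009549)

1 0.3550 0.0927 0.3641
2 0.7830 -0.1929 -2.0095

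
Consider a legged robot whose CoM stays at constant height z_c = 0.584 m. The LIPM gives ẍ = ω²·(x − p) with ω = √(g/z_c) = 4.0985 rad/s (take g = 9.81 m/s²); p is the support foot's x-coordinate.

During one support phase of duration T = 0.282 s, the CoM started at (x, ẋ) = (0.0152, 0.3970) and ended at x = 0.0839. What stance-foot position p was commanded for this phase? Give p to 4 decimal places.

ωT = 4.0985·0.282 = 1.155777; cosh(ωT) = 1.745652, sinh(ωT) = 1.430839
x(T) = p + (x₀−p)·cosh(ωT) + (ẋ₀/ω)·sinh(ωT) ⇒ p·(1 − cosh) = x(T) − x₀·cosh − (ẋ₀/ω)·sinh
numerator   = 0.0839 − (0.0152)·1.745652 − (0.3970/4.0985)·1.430839 = -0.081232
denominator = 1 − 1.745652 = -0.745652
p = -0.081232 / -0.745652 = 0.1089

p = 0.1089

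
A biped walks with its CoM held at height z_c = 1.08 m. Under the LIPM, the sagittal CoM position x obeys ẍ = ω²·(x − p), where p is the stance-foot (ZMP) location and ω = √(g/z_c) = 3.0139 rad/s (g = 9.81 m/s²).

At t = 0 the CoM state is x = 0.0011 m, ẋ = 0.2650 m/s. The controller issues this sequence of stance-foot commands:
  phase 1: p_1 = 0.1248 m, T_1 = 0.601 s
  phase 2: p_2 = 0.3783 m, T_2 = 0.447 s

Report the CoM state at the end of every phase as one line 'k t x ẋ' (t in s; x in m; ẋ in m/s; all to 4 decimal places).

phase 1: p=0.1248, T=0.601, ωT=1.811354, cosh=3.141079, sinh=2.977647; start (x,ẋ)=(0.001100, 0.265000) → end (x,ẋ)=(-0.001939, -0.277738)
phase 2: p=0.3783, T=0.447, ωT=1.347213, cosh=2.053327, sinh=1.793364; start (x,ẋ)=(-0.001939, -0.277738) → end (x,ẋ)=(-0.567718, -2.625488)

1 0.6010 -0.0019 -0.2777
2 1.0480 -0.5677 -2.6255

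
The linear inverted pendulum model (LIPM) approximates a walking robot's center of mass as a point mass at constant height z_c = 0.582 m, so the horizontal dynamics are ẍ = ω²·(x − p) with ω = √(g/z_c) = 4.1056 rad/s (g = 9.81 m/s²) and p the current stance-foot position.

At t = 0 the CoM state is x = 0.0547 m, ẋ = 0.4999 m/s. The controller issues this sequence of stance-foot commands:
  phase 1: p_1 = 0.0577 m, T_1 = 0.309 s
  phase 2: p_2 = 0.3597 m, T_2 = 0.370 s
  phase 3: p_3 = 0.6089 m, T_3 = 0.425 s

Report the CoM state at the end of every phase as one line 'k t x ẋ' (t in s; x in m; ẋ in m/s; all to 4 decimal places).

phase 1: p=0.0577, T=0.309, ωT=1.268630, cosh=1.918598, sinh=1.637381; start (x,ẋ)=(0.054700, 0.499900) → end (x,ẋ)=(0.251313, 0.938940)
phase 2: p=0.3597, T=0.370, ωT=1.519072, cosh=2.393450, sinh=2.174535; start (x,ẋ)=(0.251313, 0.938940) → end (x,ẋ)=(0.597590, 1.279647)
phase 3: p=0.6089, T=0.425, ωT=1.744880, cosh=2.949940, sinh=2.775274; start (x,ẋ)=(0.597590, 1.279647) → end (x,ẋ)=(1.440544, 3.646020)

1 0.3090 0.2513 0.9389
2 0.6790 0.5976 1.2796
3 1.1040 1.4405 3.6460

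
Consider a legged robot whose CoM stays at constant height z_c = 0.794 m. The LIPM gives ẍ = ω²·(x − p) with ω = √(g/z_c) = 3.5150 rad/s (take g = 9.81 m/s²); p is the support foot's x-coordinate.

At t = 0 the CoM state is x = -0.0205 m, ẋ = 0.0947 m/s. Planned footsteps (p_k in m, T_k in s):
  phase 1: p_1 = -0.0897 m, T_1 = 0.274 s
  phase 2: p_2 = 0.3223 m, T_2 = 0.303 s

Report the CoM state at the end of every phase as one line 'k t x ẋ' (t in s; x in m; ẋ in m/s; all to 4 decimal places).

phase 1: p=-0.0897, T=0.274, ωT=0.963110, cosh=1.500768, sinh=1.119064; start (x,ẋ)=(-0.020500, 0.094700) → end (x,ẋ)=(0.044303, 0.414322)
phase 2: p=0.3223, T=0.303, ωT=1.065045, cosh=1.622841, sinh=1.278129; start (x,ẋ)=(0.044303, 0.414322) → end (x,ẋ)=(0.021811, -0.576559)

1 0.2740 0.0443 0.4143
2 0.5770 0.0218 -0.5766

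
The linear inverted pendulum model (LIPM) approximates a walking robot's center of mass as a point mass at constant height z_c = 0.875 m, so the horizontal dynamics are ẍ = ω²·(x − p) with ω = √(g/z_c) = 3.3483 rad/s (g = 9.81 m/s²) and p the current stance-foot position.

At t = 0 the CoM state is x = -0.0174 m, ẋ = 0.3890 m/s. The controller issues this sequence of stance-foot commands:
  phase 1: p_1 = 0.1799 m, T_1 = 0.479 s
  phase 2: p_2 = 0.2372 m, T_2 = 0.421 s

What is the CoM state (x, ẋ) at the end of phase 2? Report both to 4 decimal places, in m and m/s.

x = -0.7205, ẋ = -3.1084

phase 1: p=0.1799, T=0.479, ωT=1.603836, cosh=2.586595, sinh=2.385472; start (x,ẋ)=(-0.017400, 0.389000) → end (x,ẋ)=(-0.053295, -0.569704)
phase 2: p=0.2372, T=0.421, ωT=1.409634, cosh=2.169345, sinh=1.925113; start (x,ẋ)=(-0.053295, -0.569704) → end (x,ẋ)=(-0.720537, -3.108373)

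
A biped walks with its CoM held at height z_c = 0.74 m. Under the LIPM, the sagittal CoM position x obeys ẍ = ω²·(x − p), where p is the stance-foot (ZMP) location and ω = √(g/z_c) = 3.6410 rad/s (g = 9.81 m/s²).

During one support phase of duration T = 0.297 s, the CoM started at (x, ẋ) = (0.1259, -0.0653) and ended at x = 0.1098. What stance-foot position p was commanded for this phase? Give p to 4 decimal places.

ωT = 3.6410·0.297 = 1.081377; cosh(ωT) = 1.643933, sinh(ωT) = 1.304804
x(T) = p + (x₀−p)·cosh(ωT) + (ẋ₀/ω)·sinh(ωT) ⇒ p·(1 − cosh) = x(T) − x₀·cosh − (ẋ₀/ω)·sinh
numerator   = 0.1098 − (0.1259)·1.643933 − (-0.0653/3.6410)·1.304804 = -0.073770
denominator = 1 − 1.643933 = -0.643933
p = -0.073770 / -0.643933 = 0.1146

p = 0.1146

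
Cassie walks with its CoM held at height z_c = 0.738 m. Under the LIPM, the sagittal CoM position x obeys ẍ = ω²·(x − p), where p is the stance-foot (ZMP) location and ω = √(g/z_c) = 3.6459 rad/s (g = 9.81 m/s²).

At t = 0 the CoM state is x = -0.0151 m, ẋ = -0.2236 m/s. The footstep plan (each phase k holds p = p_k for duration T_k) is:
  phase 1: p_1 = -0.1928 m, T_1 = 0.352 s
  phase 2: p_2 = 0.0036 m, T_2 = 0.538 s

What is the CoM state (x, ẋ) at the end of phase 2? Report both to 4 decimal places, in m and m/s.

phase 1: p=-0.1928, T=0.352, ωT=1.283357, cosh=1.942919, sinh=1.665814; start (x,ẋ)=(-0.015100, -0.223600) → end (x,ẋ)=(0.050294, 0.644805)
phase 2: p=0.0036, T=0.538, ωT=1.961494, cosh=3.625295, sinh=3.484647; start (x,ẋ)=(0.050294, 0.644805) → end (x,ẋ)=(0.789165, 2.930837)

x = 0.7892, ẋ = 2.9308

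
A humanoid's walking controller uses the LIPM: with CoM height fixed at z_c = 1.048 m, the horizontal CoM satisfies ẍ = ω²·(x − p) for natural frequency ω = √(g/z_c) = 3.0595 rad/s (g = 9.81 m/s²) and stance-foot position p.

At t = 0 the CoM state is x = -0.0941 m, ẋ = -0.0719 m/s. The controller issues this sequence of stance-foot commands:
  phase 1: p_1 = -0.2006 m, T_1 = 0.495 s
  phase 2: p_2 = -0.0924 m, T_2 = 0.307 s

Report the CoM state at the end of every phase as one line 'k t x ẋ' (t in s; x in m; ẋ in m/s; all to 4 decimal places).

1 0.4950 0.0024 0.5336
2 0.8020 0.2364 1.1010

phase 1: p=-0.2006, T=0.495, ωT=1.514452, cosh=2.383430, sinh=2.163501; start (x,ẋ)=(-0.094100, -0.071900) → end (x,ẋ)=(0.002392, 0.533580)
phase 2: p=-0.0924, T=0.307, ωT=0.939267, cosh=1.474509, sinh=1.083595; start (x,ẋ)=(0.002392, 0.533580) → end (x,ẋ)=(0.236351, 1.101027)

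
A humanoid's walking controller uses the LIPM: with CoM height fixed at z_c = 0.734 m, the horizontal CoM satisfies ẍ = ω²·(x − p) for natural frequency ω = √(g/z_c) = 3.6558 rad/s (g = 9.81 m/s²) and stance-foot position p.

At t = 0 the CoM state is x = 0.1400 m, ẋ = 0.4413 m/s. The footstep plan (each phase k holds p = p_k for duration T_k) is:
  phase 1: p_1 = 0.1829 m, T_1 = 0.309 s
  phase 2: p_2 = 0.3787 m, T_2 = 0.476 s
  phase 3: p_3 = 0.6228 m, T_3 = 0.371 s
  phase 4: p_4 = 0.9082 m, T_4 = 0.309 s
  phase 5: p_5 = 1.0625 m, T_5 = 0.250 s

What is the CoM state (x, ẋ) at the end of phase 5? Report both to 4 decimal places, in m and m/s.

phase 1: p=0.1829, T=0.309, ωT=1.129642, cosh=1.708849, sinh=1.385700; start (x,ẋ)=(0.140000, 0.441300) → end (x,ẋ)=(0.276861, 0.536790)
phase 2: p=0.3787, T=0.476, ωT=1.740161, cosh=2.936876, sinh=2.761384; start (x,ẋ)=(0.276861, 0.536790) → end (x,ẋ)=(0.485074, 0.548420)
phase 3: p=0.6228, T=0.371, ωT=1.356302, cosh=2.069711, sinh=1.812100; start (x,ẋ)=(0.485074, 0.548420) → end (x,ẋ)=(0.609586, 0.222678)
phase 4: p=0.9082, T=0.309, ωT=1.129642, cosh=1.708849, sinh=1.385700; start (x,ẋ)=(0.609586, 0.222678) → end (x,ẋ)=(0.482318, -1.132209)
phase 5: p=1.0625, T=0.250, ωT=0.913950, cosh=1.447546, sinh=1.046609; start (x,ẋ)=(0.482318, -1.132209) → end (x,ẋ)=(-0.101477, -3.858813)

x = -0.1015, ẋ = -3.8588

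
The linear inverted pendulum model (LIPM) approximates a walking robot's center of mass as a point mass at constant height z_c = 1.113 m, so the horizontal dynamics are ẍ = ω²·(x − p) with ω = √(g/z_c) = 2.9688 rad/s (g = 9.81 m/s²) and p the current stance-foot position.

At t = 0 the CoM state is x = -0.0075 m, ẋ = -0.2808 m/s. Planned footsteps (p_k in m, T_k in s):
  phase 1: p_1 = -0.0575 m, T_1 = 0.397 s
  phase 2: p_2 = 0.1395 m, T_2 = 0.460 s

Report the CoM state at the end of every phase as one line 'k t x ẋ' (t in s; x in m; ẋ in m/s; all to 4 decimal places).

1 0.3970 -0.1077 -0.2811
2 0.8570 -0.5498 -1.9308

phase 1: p=-0.0575, T=0.397, ωT=1.178614, cosh=1.778785, sinh=1.471080; start (x,ẋ)=(-0.007500, -0.280800) → end (x,ẋ)=(-0.107701, -0.281116)
phase 2: p=0.1395, T=0.460, ωT=1.365648, cosh=2.086738, sinh=1.831523; start (x,ẋ)=(-0.107701, -0.281116) → end (x,ẋ)=(-0.549771, -1.930751)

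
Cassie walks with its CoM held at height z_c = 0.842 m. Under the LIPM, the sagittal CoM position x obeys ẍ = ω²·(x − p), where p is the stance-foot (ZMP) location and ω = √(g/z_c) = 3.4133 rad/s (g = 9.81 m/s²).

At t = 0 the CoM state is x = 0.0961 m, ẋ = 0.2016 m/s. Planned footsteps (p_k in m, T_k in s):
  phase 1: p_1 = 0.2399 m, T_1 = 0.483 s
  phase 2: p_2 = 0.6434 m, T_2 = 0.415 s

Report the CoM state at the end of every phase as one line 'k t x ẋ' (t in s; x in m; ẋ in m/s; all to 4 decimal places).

1 0.4830 0.0001 -0.6854
2 0.8980 -1.1503 -5.7561

phase 1: p=0.2399, T=0.483, ωT=1.648624, cosh=2.696067, sinh=2.503753; start (x,ẋ)=(0.096100, 0.201600) → end (x,ẋ)=(0.000085, -0.685396)
phase 2: p=0.6434, T=0.415, ωT=1.416519, cosh=2.182651, sinh=1.940095; start (x,ẋ)=(0.000085, -0.685396) → end (x,ẋ)=(-1.150307, -5.756094)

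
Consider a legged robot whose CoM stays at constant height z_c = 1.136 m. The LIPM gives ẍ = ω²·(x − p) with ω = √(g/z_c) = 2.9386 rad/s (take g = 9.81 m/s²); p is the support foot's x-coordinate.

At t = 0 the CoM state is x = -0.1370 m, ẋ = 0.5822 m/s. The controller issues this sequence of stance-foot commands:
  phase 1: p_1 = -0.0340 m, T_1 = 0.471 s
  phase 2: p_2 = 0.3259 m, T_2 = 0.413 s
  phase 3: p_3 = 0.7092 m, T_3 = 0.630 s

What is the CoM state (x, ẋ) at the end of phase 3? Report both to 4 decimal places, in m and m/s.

phase 1: p=-0.0340, T=0.471, ωT=1.384081, cosh=2.120854, sinh=1.870300; start (x,ẋ)=(-0.137000, 0.582200) → end (x,ẋ)=(0.118099, 0.668667)
phase 2: p=0.3259, T=0.413, ωT=1.213642, cosh=1.831416, sinh=1.534303; start (x,ẋ)=(0.118099, 0.668667) → end (x,ẋ)=(0.294454, 0.287693)
phase 3: p=0.7092, T=0.630, ωT=1.851318, cosh=3.262619, sinh=3.105589; start (x,ẋ)=(0.294454, 0.287693) → end (x,ẋ)=(-0.339916, -2.846372)

x = -0.3399, ẋ = -2.8464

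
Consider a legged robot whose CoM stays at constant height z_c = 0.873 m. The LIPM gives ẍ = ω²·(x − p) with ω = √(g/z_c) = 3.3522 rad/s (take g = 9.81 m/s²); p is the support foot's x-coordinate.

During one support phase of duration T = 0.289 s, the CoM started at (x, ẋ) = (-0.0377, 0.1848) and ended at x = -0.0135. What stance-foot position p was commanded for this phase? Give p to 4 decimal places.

ωT = 3.3522·0.289 = 0.968786; cosh(ωT) = 1.507144, sinh(ωT) = 1.127600
x(T) = p + (x₀−p)·cosh(ωT) + (ẋ₀/ω)·sinh(ωT) ⇒ p·(1 − cosh) = x(T) − x₀·cosh − (ẋ₀/ω)·sinh
numerator   = -0.0135 − (-0.0377)·1.507144 − (0.1848/3.3522)·1.127600 = -0.018843
denominator = 1 − 1.507144 = -0.507144
p = -0.018843 / -0.507144 = 0.0372

p = 0.0372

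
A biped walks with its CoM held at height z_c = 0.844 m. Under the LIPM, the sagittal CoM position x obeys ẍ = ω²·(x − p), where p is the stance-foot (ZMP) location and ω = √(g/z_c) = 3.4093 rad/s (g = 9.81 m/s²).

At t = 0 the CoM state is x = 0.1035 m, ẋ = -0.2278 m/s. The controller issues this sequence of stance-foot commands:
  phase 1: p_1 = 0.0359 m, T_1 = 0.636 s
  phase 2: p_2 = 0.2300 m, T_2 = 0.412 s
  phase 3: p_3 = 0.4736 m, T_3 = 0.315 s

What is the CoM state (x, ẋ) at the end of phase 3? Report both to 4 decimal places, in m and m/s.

phase 1: p=0.0359, T=0.636, ωT=2.168315, cosh=4.428954, sinh=4.314583; start (x,ẋ)=(0.103500, -0.227800) → end (x,ẋ)=(0.047009, -0.014539)
phase 2: p=0.2300, T=0.412, ωT=1.404632, cosh=2.159742, sinh=1.914284; start (x,ẋ)=(0.047009, -0.014539) → end (x,ẋ)=(-0.173377, -1.225670)
phase 3: p=0.4736, T=0.315, ωT=1.073929, cosh=1.634261, sinh=1.292597; start (x,ẋ)=(-0.173377, -1.225670) → end (x,ẋ)=(-1.048429, -4.854198)

x = -1.0484, ẋ = -4.8542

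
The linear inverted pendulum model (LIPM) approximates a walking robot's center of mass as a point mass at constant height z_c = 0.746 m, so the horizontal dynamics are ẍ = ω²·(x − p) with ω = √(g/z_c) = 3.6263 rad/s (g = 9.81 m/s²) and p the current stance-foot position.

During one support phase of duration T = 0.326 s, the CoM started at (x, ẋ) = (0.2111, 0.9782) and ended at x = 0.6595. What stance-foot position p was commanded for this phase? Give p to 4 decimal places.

ωT = 3.6263·0.326 = 1.182174; cosh(ωT) = 1.784034, sinh(ωT) = 1.477422
x(T) = p + (x₀−p)·cosh(ωT) + (ẋ₀/ω)·sinh(ωT) ⇒ p·(1 − cosh) = x(T) − x₀·cosh − (ẋ₀/ω)·sinh
numerator   = 0.6595 − (0.2111)·1.784034 − (0.9782/3.6263)·1.477422 = -0.115647
denominator = 1 − 1.784034 = -0.784034
p = -0.115647 / -0.784034 = 0.1475

p = 0.1475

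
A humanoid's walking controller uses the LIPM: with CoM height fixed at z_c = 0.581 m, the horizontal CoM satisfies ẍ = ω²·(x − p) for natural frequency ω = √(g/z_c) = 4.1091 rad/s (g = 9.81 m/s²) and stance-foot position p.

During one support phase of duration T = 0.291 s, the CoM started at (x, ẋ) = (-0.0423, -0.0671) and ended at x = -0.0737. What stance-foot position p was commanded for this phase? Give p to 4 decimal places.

p = -0.0337

ωT = 4.1091·0.291 = 1.195748; cosh(ωT) = 1.804254, sinh(ωT) = 1.501776
x(T) = p + (x₀−p)·cosh(ωT) + (ẋ₀/ω)·sinh(ωT) ⇒ p·(1 − cosh) = x(T) − x₀·cosh − (ẋ₀/ω)·sinh
numerator   = -0.0737 − (-0.0423)·1.804254 − (-0.0671/4.1091)·1.501776 = 0.027143
denominator = 1 − 1.804254 = -0.804254
p = 0.027143 / -0.804254 = -0.0337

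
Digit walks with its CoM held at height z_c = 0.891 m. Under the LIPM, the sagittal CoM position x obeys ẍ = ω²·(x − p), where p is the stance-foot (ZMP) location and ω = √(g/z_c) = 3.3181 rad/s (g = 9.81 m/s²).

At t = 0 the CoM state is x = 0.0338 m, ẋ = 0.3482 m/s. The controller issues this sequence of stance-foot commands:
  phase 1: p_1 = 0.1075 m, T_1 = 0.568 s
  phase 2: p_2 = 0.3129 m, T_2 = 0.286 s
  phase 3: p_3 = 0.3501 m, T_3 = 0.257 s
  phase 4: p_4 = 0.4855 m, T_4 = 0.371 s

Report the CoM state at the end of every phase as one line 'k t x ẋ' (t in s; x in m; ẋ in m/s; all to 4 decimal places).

1 0.5680 0.1968 0.3863
2 0.8540 0.2683 0.1506
3 1.1110 0.2802 -0.0519
4 1.4820 0.0795 -1.1634

phase 1: p=0.1075, T=0.568, ωT=1.884681, cosh=3.368065, sinh=3.216187; start (x,ẋ)=(0.033800, 0.348200) → end (x,ẋ)=(0.196779, 0.386261)
phase 2: p=0.3129, T=0.286, ωT=0.948977, cosh=1.485101, sinh=1.097964; start (x,ẋ)=(0.196779, 0.386261) → end (x,ẋ)=(0.268263, 0.150590)
phase 3: p=0.3501, T=0.257, ωT=0.852752, cosh=1.386167, sinh=0.959927; start (x,ẋ)=(0.268263, 0.150590) → end (x,ẋ)=(0.280226, -0.051920)
phase 4: p=0.4855, T=0.371, ωT=1.231015, cosh=1.858350, sinh=1.566354; start (x,ẋ)=(0.280226, -0.051920) → end (x,ẋ)=(0.079519, -1.163362)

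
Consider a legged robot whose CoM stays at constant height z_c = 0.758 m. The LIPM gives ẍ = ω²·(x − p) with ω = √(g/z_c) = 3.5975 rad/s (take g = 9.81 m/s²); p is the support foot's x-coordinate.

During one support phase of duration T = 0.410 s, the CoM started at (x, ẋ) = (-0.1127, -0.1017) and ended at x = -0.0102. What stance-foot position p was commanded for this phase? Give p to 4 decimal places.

ωT = 3.5975·0.410 = 1.474975; cosh(ωT) = 2.299855, sinh(ωT) = 2.071071
x(T) = p + (x₀−p)·cosh(ωT) + (ẋ₀/ω)·sinh(ωT) ⇒ p·(1 − cosh) = x(T) − x₀·cosh − (ẋ₀/ω)·sinh
numerator   = -0.0102 − (-0.1127)·2.299855 − (-0.1017/3.5975)·2.071071 = 0.307542
denominator = 1 − 2.299855 = -1.299855
p = 0.307542 / -1.299855 = -0.2366

p = -0.2366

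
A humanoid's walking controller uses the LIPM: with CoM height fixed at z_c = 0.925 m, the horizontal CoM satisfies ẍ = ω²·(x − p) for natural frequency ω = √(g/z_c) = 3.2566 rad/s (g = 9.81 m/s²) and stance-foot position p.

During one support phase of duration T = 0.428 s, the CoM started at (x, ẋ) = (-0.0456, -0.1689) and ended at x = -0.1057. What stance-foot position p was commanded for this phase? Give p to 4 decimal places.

ωT = 3.2566·0.428 = 1.393825; cosh(ωT) = 2.139180, sinh(ωT) = 1.891055
x(T) = p + (x₀−p)·cosh(ωT) + (ẋ₀/ω)·sinh(ωT) ⇒ p·(1 − cosh) = x(T) − x₀·cosh − (ẋ₀/ω)·sinh
numerator   = -0.1057 − (-0.0456)·2.139180 − (-0.1689/3.2566)·1.891055 = 0.089924
denominator = 1 − 2.139180 = -1.139180
p = 0.089924 / -1.139180 = -0.0789

p = -0.0789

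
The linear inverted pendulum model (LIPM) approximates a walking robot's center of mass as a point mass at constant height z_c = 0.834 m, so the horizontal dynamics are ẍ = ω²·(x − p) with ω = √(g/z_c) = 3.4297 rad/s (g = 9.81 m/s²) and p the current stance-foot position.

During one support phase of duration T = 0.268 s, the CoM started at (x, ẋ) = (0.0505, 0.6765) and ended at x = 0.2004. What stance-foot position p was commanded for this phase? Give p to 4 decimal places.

ωT = 3.4297·0.268 = 0.919160; cosh(ωT) = 1.453018, sinh(ωT) = 1.054164
x(T) = p + (x₀−p)·cosh(ωT) + (ẋ₀/ω)·sinh(ωT) ⇒ p·(1 − cosh) = x(T) − x₀·cosh − (ẋ₀/ω)·sinh
numerator   = 0.2004 − (0.0505)·1.453018 − (0.6765/3.4297)·1.054164 = -0.080909
denominator = 1 − 1.453018 = -0.453018
p = -0.080909 / -0.453018 = 0.1786

p = 0.1786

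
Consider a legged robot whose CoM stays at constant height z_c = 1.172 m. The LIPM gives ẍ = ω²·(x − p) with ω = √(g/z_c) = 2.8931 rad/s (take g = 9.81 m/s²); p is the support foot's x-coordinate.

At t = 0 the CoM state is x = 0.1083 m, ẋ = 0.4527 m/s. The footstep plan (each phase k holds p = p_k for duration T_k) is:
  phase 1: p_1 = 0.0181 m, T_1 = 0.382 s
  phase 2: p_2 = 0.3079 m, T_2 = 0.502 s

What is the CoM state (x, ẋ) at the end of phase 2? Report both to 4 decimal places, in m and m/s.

phase 1: p=0.0181, T=0.382, ωT=1.105164, cosh=1.675438, sinh=1.344282; start (x,ẋ)=(0.108300, 0.452700) → end (x,ẋ)=(0.379572, 1.109272)
phase 2: p=0.3079, T=0.502, ωT=1.452336, cosh=2.253554, sinh=2.019531; start (x,ẋ)=(0.379572, 1.109272) → end (x,ẋ)=(1.243745, 2.918562)

x = 1.2437, ẋ = 2.9186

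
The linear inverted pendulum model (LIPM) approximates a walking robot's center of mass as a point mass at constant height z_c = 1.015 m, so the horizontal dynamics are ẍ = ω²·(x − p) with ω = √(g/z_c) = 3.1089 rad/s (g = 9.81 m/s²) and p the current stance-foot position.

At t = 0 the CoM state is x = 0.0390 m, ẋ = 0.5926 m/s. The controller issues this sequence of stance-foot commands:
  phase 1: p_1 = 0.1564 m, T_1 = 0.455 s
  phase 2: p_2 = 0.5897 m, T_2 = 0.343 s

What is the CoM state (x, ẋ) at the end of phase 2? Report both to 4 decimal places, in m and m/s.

phase 1: p=0.1564, T=0.455, ωT=1.414550, cosh=2.178834, sinh=1.935799; start (x,ẋ)=(0.039000, 0.592600) → end (x,ẋ)=(0.269595, 0.584640)
phase 2: p=0.5897, T=0.343, ωT=1.066353, cosh=1.624514, sinh=1.280252; start (x,ẋ)=(0.269595, 0.584640) → end (x,ẋ)=(0.310441, -0.324317)

x = 0.3104, ẋ = -0.3243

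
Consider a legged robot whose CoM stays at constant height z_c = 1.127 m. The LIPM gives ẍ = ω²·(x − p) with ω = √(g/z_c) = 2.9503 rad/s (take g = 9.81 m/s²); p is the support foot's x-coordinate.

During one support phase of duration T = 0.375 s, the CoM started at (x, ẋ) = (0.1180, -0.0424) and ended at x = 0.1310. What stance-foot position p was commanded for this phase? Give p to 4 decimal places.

ωT = 2.9503·0.375 = 1.106362; cosh(ωT) = 1.677050, sinh(ωT) = 1.346291
x(T) = p + (x₀−p)·cosh(ωT) + (ẋ₀/ω)·sinh(ωT) ⇒ p·(1 − cosh) = x(T) − x₀·cosh − (ẋ₀/ω)·sinh
numerator   = 0.1310 − (0.1180)·1.677050 − (-0.0424/2.9503)·1.346291 = -0.047544
denominator = 1 − 1.677050 = -0.677050
p = -0.047544 / -0.677050 = 0.0702

p = 0.0702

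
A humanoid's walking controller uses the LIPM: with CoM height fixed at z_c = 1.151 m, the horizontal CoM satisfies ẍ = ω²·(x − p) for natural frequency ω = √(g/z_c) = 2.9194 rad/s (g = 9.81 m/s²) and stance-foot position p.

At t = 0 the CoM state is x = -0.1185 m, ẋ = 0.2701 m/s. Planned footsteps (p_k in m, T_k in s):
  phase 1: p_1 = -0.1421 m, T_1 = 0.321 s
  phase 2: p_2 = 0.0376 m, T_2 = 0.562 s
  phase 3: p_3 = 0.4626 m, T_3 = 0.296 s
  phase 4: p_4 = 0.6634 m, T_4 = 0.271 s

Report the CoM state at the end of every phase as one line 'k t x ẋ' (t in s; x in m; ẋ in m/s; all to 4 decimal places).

1 0.3210 -0.0074 0.4721
2 0.8830 0.3186 0.9373
3 1.1790 0.5747 0.8995
4 1.4500 0.8155 0.9691

phase 1: p=-0.1421, T=0.321, ωT=0.937127, cosh=1.472195, sinh=1.080443; start (x,ẋ)=(-0.118500, 0.270100) → end (x,ẋ)=(-0.007395, 0.472080)
phase 2: p=0.0376, T=0.562, ωT=1.640703, cosh=2.676319, sinh=2.482475; start (x,ẋ)=(-0.007395, 0.472080) → end (x,ẋ)=(0.318607, 0.937345)
phase 3: p=0.4626, T=0.296, ωT=0.864142, cosh=1.397191, sinh=0.975779; start (x,ẋ)=(0.318607, 0.937345) → end (x,ẋ)=(0.574712, 0.899460)
phase 4: p=0.6634, T=0.271, ωT=0.791157, cosh=1.329634, sinh=0.876314; start (x,ẋ)=(0.574712, 0.899460) → end (x,ẋ)=(0.815468, 0.969062)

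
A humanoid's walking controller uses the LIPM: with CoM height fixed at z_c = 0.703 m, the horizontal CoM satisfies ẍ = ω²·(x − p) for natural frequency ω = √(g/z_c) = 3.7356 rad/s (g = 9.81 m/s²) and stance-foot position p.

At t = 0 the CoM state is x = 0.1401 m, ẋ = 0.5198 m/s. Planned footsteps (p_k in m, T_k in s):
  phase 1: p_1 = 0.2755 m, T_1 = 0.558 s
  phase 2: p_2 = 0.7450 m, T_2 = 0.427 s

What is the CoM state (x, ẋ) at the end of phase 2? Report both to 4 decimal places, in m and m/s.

phase 1: p=0.2755, T=0.558, ωT=2.084465, cosh=4.082330, sinh=3.957957; start (x,ẋ)=(0.140100, 0.519800) → end (x,ẋ)=(0.273493, 0.120060)
phase 2: p=0.7450, T=0.427, ωT=1.595101, cosh=2.565858, sinh=2.362970; start (x,ẋ)=(0.273493, 0.120060) → end (x,ẋ)=(-0.388876, -3.853989)

x = -0.3889, ẋ = -3.8540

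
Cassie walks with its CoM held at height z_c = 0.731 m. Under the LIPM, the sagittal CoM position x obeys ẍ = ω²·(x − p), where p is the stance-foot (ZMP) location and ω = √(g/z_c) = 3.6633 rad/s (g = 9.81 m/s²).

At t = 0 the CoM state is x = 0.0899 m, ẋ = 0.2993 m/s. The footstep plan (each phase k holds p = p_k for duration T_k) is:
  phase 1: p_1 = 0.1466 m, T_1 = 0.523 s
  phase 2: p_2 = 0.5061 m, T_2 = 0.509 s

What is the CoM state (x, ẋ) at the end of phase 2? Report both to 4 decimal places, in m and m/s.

x = -0.1353, ẋ = -2.1340

phase 1: p=0.1466, T=0.523, ωT=1.915906, cosh=3.470149, sinh=3.322941; start (x,ẋ)=(0.089900, 0.299300) → end (x,ẋ)=(0.221334, 0.348411)
phase 2: p=0.5061, T=0.509, ωT=1.864620, cosh=3.304218, sinh=3.149263; start (x,ẋ)=(0.221334, 0.348411) → end (x,ẋ)=(-0.135306, -2.134029)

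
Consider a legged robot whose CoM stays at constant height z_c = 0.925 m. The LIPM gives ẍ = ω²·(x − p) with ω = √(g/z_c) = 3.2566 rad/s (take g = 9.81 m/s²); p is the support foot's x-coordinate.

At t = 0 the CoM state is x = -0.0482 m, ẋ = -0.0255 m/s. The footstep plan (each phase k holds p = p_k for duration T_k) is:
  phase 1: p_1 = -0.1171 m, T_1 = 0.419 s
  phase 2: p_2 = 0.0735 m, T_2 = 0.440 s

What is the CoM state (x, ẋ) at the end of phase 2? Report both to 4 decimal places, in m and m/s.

x = 0.1546, ẋ = 0.3968

phase 1: p=-0.1171, T=0.419, ωT=1.364515, cosh=2.084665, sinh=1.829161; start (x,ẋ)=(-0.048200, -0.025500) → end (x,ẋ)=(0.012211, 0.357268)
phase 2: p=0.0735, T=0.440, ωT=1.432904, cosh=2.214733, sinh=1.976118; start (x,ẋ)=(0.012211, 0.357268) → end (x,ẋ)=(0.154552, 0.396829)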